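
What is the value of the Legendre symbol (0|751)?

Top reduces to 0: gcd > 1, so the symbol is 0.

0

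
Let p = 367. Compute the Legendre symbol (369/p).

Euler's criterion: (369/367) ≡ 2^183 (mod 367).
2^2 ≡ 4 (mod 367)
2^4 ≡ 16 (mod 367)
2^8 ≡ 256 (mod 367)
2^16 ≡ 210 (mod 367)
2^32 ≡ 60 (mod 367)
2^64 ≡ 297 (mod 367)
2^128 ≡ 129 (mod 367)
2^183 = 2^(128+32+16+4+2+1) ≡ 1 (mod 367).
Result is 1, so (369/367) = 1.

1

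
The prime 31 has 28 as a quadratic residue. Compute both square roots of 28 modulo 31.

11, 20

Since 31 ≡ 3 (mod 4), a square root of 28 is 28^((31+1)/4) = 28^8 mod 31.
Repeated squaring: 28^2≡9, 28^4≡19, 28^8≡20 (mod 31).
28^8 = 28^(8) ≡ 20 (mod 31).
Check: 20² = 400 ≡ 28 (mod 31). The two roots are 11 and 20.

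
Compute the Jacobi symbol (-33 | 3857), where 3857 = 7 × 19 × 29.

1

First reduce: -33 ≡ 3824 (mod 3857).
Pull out 2^4: since 3857 ≡ 1 (mod 8), (2/3857) = +1, so (2/3857)^4 = +1.
Reciprocity: 239 ≡ 3 and 3857 ≡ 1 (mod 4), so (239/3857) = +(3857/239).
Reduce top mod 239: now compute (33/239).
Reciprocity: 33 ≡ 1 and 239 ≡ 3 (mod 4), so (33/239) = +(239/33).
Reduce top mod 33: now compute (8/33).
Pull out 2^3: since 33 ≡ 1 (mod 8), (2/33) = +1, so (2/33)^3 = +1.
Reached (1/33) = 1. Collecting the sign flips along the way, the symbol is +1.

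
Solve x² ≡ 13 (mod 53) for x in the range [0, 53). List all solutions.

15, 38

53 ≡ 1 (mod 4), so we find a root by search.
Trying successive values, 15² = 225 ≡ 13 (mod 53). The other root is 53 − 15 = 38.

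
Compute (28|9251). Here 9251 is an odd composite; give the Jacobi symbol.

-1

Pull out 2^2: since 9251 ≡ 3 (mod 8), (2/9251) = -1, so (2/9251)^2 = +1.
Reciprocity: 7 ≡ 3 and 9251 ≡ 3 (mod 4), so (7/9251) = −(9251/7).
Reduce top mod 7: now compute (4/7).
Pull out 2^2: since 7 ≡ 7 (mod 8), (2/7) = +1, so (2/7)^2 = +1.
Reached (1/7) = 1. Collecting the sign flips along the way, the symbol is -1.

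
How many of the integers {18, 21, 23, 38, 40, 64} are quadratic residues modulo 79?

6

(18/79) = +1 → QR.
(21/79) = +1 → QR.
(23/79) = +1 → QR.
(38/79) = +1 → QR.
(40/79) = +1 → QR.
(64/79) = +1 → QR.
Total quadratic residues among the 6: 6.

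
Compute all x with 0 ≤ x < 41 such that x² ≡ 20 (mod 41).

41 ≡ 1 (mod 4), so we find a root by search.
Trying successive values, 15² = 225 ≡ 20 (mod 41). The other root is 41 − 15 = 26.

15, 26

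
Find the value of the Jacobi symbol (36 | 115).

1

Pull out 2^2: since 115 ≡ 3 (mod 8), (2/115) = -1, so (2/115)^2 = +1.
Reciprocity: 9 ≡ 1 and 115 ≡ 3 (mod 4), so (9/115) = +(115/9).
Reduce top mod 9: now compute (7/9).
Reciprocity: 7 ≡ 3 and 9 ≡ 1 (mod 4), so (7/9) = +(9/7).
Reduce top mod 7: now compute (2/7).
Pull out 2: since 7 ≡ 7 (mod 8), (2/7) = +1.
Reached (1/7) = 1. Collecting the sign flips along the way, the symbol is +1.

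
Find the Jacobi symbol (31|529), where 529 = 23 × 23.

1

Reciprocity: 31 ≡ 3 and 529 ≡ 1 (mod 4), so (31/529) = +(529/31).
Reduce top mod 31: now compute (2/31).
Pull out 2: since 31 ≡ 7 (mod 8), (2/31) = +1.
Reached (1/31) = 1. Collecting the sign flips along the way, the symbol is +1.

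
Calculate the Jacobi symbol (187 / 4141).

Reciprocity: 187 ≡ 3 and 4141 ≡ 1 (mod 4), so (187/4141) = +(4141/187).
Reduce top mod 187: now compute (27/187).
Reciprocity: 27 ≡ 3 and 187 ≡ 3 (mod 4), so (27/187) = −(187/27).
Reduce top mod 27: now compute (25/27).
Reciprocity: 25 ≡ 1 and 27 ≡ 3 (mod 4), so (25/27) = +(27/25).
Reduce top mod 25: now compute (2/25).
Pull out 2: since 25 ≡ 1 (mod 8), (2/25) = +1.
Reached (1/25) = 1. Collecting the sign flips along the way, the symbol is -1.

-1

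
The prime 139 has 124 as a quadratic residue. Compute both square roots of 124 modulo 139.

47, 92

Since 139 ≡ 3 (mod 4), a square root of 124 is 124^((139+1)/4) = 124^35 mod 139.
Repeated squaring: 124^2≡86, 124^4≡29, 124^8≡7, 124^16≡49, 124^32≡38 (mod 139).
124^35 = 124^(32+2+1) ≡ 47 (mod 139).
Check: 47² = 2209 ≡ 124 (mod 139). The two roots are 47 and 92.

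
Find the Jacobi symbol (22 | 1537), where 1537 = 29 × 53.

Pull out 2: since 1537 ≡ 1 (mod 8), (2/1537) = +1.
Reciprocity: 11 ≡ 3 and 1537 ≡ 1 (mod 4), so (11/1537) = +(1537/11).
Reduce top mod 11: now compute (8/11).
Pull out 2^3: since 11 ≡ 3 (mod 8), (2/11) = -1, so (2/11)^3 = -1.
Reached (1/11) = 1. Collecting the sign flips along the way, the symbol is -1.

-1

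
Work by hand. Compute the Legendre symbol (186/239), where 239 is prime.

Pull out 2: since 239 ≡ 7 (mod 8), (2/239) = +1.
Reciprocity: 93 ≡ 1 and 239 ≡ 3 (mod 4), so (93/239) = +(239/93).
Reduce top mod 93: now compute (53/93).
Reciprocity: 53 ≡ 1 and 93 ≡ 1 (mod 4), so (53/93) = +(93/53).
Reduce top mod 53: now compute (40/53).
Pull out 2^3: since 53 ≡ 5 (mod 8), (2/53) = -1, so (2/53)^3 = -1.
Reciprocity: 5 ≡ 1 and 53 ≡ 1 (mod 4), so (5/53) = +(53/5).
Reduce top mod 5: now compute (3/5).
Reciprocity: 3 ≡ 3 and 5 ≡ 1 (mod 4), so (3/5) = +(5/3).
Reduce top mod 3: now compute (2/3).
Pull out 2: since 3 ≡ 3 (mod 8), (2/3) = -1.
Reached (1/3) = 1. Collecting the sign flips along the way, the symbol is +1.

1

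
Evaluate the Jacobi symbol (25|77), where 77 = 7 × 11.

1

Reciprocity: 25 ≡ 1 and 77 ≡ 1 (mod 4), so (25/77) = +(77/25).
Reduce top mod 25: now compute (2/25).
Pull out 2: since 25 ≡ 1 (mod 8), (2/25) = +1.
Reached (1/25) = 1. Collecting the sign flips along the way, the symbol is +1.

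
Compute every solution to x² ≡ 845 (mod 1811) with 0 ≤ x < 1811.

610, 1201

Since 1811 ≡ 3 (mod 4), a square root of 845 is 845^((1811+1)/4) = 845^453 mod 1811.
Repeated squaring: 845^2≡491, 845^4≡218, 845^8≡438, 845^16≡1689, 845^32≡396, 845^64≡1070, 845^128≡348, 845^256≡1578 (mod 1811).
845^453 = 845^(256+128+64+4+1) ≡ 1201 (mod 1811).
Check: 1201² = 1442401 ≡ 845 (mod 1811). The two roots are 610 and 1201.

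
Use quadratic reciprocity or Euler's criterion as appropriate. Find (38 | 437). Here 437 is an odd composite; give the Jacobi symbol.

0

Pull out 2: since 437 ≡ 5 (mod 8), (2/437) = -1.
Reciprocity: 19 ≡ 3 and 437 ≡ 1 (mod 4), so (19/437) = +(437/19).
Reduce top mod 19: now compute (0/19).
Top reduces to 0: gcd > 1, so the symbol is 0.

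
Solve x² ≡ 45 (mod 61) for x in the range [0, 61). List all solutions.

61 ≡ 1 (mod 4), so we find a root by search.
Trying successive values, 17² = 289 ≡ 45 (mod 61). The other root is 61 − 17 = 44.

17, 44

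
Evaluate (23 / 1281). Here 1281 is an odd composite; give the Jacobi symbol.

1

Reciprocity: 23 ≡ 3 and 1281 ≡ 1 (mod 4), so (23/1281) = +(1281/23).
Reduce top mod 23: now compute (16/23).
Pull out 2^4: since 23 ≡ 7 (mod 8), (2/23) = +1, so (2/23)^4 = +1.
Reached (1/23) = 1. Collecting the sign flips along the way, the symbol is +1.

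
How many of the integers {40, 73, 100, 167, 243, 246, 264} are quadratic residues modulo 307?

5

(40/307) = +1 → QR.
(73/307) = -1 → non-residue.
(100/307) = +1 → QR.
(167/307) = +1 → QR.
(243/307) = -1 → non-residue.
(246/307) = +1 → QR.
(264/307) = +1 → QR.
Total quadratic residues among the 7: 5.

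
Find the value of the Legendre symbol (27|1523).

Reciprocity: 27 ≡ 3 and 1523 ≡ 3 (mod 4), so (27/1523) = −(1523/27).
Reduce top mod 27: now compute (11/27).
Reciprocity: 11 ≡ 3 and 27 ≡ 3 (mod 4), so (11/27) = −(27/11).
Reduce top mod 11: now compute (5/11).
Reciprocity: 5 ≡ 1 and 11 ≡ 3 (mod 4), so (5/11) = +(11/5).
Reduce top mod 5: now compute (1/5).
Reached (1/5) = 1. Collecting the sign flips along the way, the symbol is +1.

1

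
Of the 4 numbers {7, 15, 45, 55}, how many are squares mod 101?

(7/101) = -1 → non-residue.
(15/101) = -1 → non-residue.
(45/101) = +1 → QR.
(55/101) = -1 → non-residue.
Total quadratic residues among the 4: 1.

1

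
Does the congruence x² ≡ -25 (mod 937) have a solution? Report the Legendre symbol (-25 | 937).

1

First reduce: -25 ≡ 912 (mod 937).
Pull out 2^4: since 937 ≡ 1 (mod 8), (2/937) = +1, so (2/937)^4 = +1.
Reciprocity: 57 ≡ 1 and 937 ≡ 1 (mod 4), so (57/937) = +(937/57).
Reduce top mod 57: now compute (25/57).
Reciprocity: 25 ≡ 1 and 57 ≡ 1 (mod 4), so (25/57) = +(57/25).
Reduce top mod 25: now compute (7/25).
Reciprocity: 7 ≡ 3 and 25 ≡ 1 (mod 4), so (7/25) = +(25/7).
Reduce top mod 7: now compute (4/7).
Pull out 2^2: since 7 ≡ 7 (mod 8), (2/7) = +1, so (2/7)^2 = +1.
Reached (1/7) = 1. Collecting the sign flips along the way, the symbol is +1.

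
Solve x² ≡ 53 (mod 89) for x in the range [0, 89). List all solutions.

26, 63

89 ≡ 1 (mod 4), so we find a root by search.
Trying successive values, 26² = 676 ≡ 53 (mod 89). The other root is 89 − 26 = 63.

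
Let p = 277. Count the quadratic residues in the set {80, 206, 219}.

(80/277) = -1 → non-residue.
(206/277) = +1 → QR.
(219/277) = -1 → non-residue.
Total quadratic residues among the 3: 1.

1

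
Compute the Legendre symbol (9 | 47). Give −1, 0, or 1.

1

Euler's criterion: (9/47) ≡ 9^23 (mod 47).
9^2 ≡ 34 (mod 47)
9^4 ≡ 28 (mod 47)
9^8 ≡ 32 (mod 47)
9^16 ≡ 37 (mod 47)
9^23 = 9^(16+4+2+1) ≡ 1 (mod 47).
Result is 1, so (9/47) = 1.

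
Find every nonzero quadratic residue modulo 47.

1,2,3,4,6,7,8,9,12,14,16,17,18,21,24,25,27,28,32,34,36,37,42

Square k = 1,…,23 (k and 47−k give the same square):
1²=1, 2²=4, 3²=9, 4²=16, 5²=25, 6²=36, 7²≡2, 8²≡17, 9²≡34, 10²≡6, 11²≡27, 12²≡3, 13²≡28, 14²≡8, 15²≡37, 16²≡21, 17²≡7, 18²≡42, 19²≡32, 20²≡24, 21²≡18, 22²≡14, 23²≡12 (mod 47).
So the quadratic residues mod 47 are {1, 2, 3, 4, 6, 7, 8, 9, 12, 14, 16, 17, 18, 21, 24, 25, 27, 28, 32, 34, 36, 37, 42}.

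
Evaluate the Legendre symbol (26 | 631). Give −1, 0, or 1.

Euler's criterion: (26/631) ≡ 26^315 (mod 631).
26^2 ≡ 45 (mod 631)
26^4 ≡ 132 (mod 631)
26^8 ≡ 387 (mod 631)
26^16 ≡ 222 (mod 631)
26^32 ≡ 66 (mod 631)
26^64 ≡ 570 (mod 631)
26^128 ≡ 566 (mod 631)
26^256 ≡ 439 (mod 631)
26^315 = 26^(256+32+16+8+2+1) ≡ 630 (mod 631).
Result is 630 ≡ −1, so (26/631) = −1.

-1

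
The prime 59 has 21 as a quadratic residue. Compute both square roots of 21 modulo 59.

27, 32

Since 59 ≡ 3 (mod 4), a square root of 21 is 21^((59+1)/4) = 21^15 mod 59.
Repeated squaring: 21^2≡28, 21^4≡17, 21^8≡53 (mod 59).
21^15 = 21^(8+4+2+1) ≡ 27 (mod 59).
Check: 27² = 729 ≡ 21 (mod 59). The two roots are 27 and 32.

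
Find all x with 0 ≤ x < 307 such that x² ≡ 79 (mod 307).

Since 307 ≡ 3 (mod 4), a square root of 79 is 79^((307+1)/4) = 79^77 mod 307.
Repeated squaring: 79^2≡101, 79^4≡70, 79^8≡295, 79^16≡144, 79^32≡167, 79^64≡259 (mod 307).
79^77 = 79^(64+8+4+1) ≡ 155 (mod 307).
Check: 155² = 24025 ≡ 79 (mod 307). The two roots are 152 and 155.

152, 155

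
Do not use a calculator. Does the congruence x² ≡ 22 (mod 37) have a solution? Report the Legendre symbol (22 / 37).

-1

Euler's criterion: (22/37) ≡ 22^18 (mod 37).
22^2 ≡ 3 (mod 37)
22^4 ≡ 9 (mod 37)
22^8 ≡ 7 (mod 37)
22^16 ≡ 12 (mod 37)
22^18 = 22^(16+2) ≡ 36 (mod 37).
Result is 36 ≡ −1, so (22/37) = −1.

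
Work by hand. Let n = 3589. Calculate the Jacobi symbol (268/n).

-1

Pull out 2^2: since 3589 ≡ 5 (mod 8), (2/3589) = -1, so (2/3589)^2 = +1.
Reciprocity: 67 ≡ 3 and 3589 ≡ 1 (mod 4), so (67/3589) = +(3589/67).
Reduce top mod 67: now compute (38/67).
Pull out 2: since 67 ≡ 3 (mod 8), (2/67) = -1.
Reciprocity: 19 ≡ 3 and 67 ≡ 3 (mod 4), so (19/67) = −(67/19).
Reduce top mod 19: now compute (10/19).
Pull out 2: since 19 ≡ 3 (mod 8), (2/19) = -1.
Reciprocity: 5 ≡ 1 and 19 ≡ 3 (mod 4), so (5/19) = +(19/5).
Reduce top mod 5: now compute (4/5).
Pull out 2^2: since 5 ≡ 5 (mod 8), (2/5) = -1, so (2/5)^2 = +1.
Reached (1/5) = 1. Collecting the sign flips along the way, the symbol is -1.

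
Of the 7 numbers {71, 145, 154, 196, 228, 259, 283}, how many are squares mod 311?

1

(71/311) = -1 → non-residue.
(145/311) = -1 → non-residue.
(154/311) = -1 → non-residue.
(196/311) = +1 → QR.
(228/311) = -1 → non-residue.
(259/311) = -1 → non-residue.
(283/311) = -1 → non-residue.
Total quadratic residues among the 7: 1.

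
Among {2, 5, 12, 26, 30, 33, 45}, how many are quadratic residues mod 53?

0

(2/53) = -1 → non-residue.
(5/53) = -1 → non-residue.
(12/53) = -1 → non-residue.
(26/53) = -1 → non-residue.
(30/53) = -1 → non-residue.
(33/53) = -1 → non-residue.
(45/53) = -1 → non-residue.
Total quadratic residues among the 7: 0.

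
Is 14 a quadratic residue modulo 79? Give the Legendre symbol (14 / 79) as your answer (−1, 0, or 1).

-1

Pull out 2: since 79 ≡ 7 (mod 8), (2/79) = +1.
Reciprocity: 7 ≡ 3 and 79 ≡ 3 (mod 4), so (7/79) = −(79/7).
Reduce top mod 7: now compute (2/7).
Pull out 2: since 7 ≡ 7 (mod 8), (2/7) = +1.
Reached (1/7) = 1. Collecting the sign flips along the way, the symbol is -1.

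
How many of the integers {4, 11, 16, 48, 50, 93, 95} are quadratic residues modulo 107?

(4/107) = +1 → QR.
(11/107) = +1 → QR.
(16/107) = +1 → QR.
(48/107) = +1 → QR.
(50/107) = -1 → non-residue.
(93/107) = -1 → non-residue.
(95/107) = -1 → non-residue.
Total quadratic residues among the 7: 4.

4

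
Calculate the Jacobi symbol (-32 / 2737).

1

First reduce: -32 ≡ 2705 (mod 2737).
Reciprocity: 2705 ≡ 1 and 2737 ≡ 1 (mod 4), so (2705/2737) = +(2737/2705).
Reduce top mod 2705: now compute (32/2705).
Pull out 2^5: since 2705 ≡ 1 (mod 8), (2/2705) = +1, so (2/2705)^5 = +1.
Reached (1/2705) = 1. Collecting the sign flips along the way, the symbol is +1.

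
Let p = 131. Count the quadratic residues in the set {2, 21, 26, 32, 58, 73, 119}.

2

(2/131) = -1 → non-residue.
(21/131) = +1 → QR.
(26/131) = -1 → non-residue.
(32/131) = -1 → non-residue.
(58/131) = +1 → QR.
(73/131) = -1 → non-residue.
(119/131) = -1 → non-residue.
Total quadratic residues among the 7: 2.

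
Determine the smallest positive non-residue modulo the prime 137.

3

(2/137) = +1, so 2 is a residue.
(3/137) = −1, so 3 is the smallest positive non-residue mod 137.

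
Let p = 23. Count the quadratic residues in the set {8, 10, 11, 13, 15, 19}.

2

(8/23) = +1 → QR.
(10/23) = -1 → non-residue.
(11/23) = -1 → non-residue.
(13/23) = +1 → QR.
(15/23) = -1 → non-residue.
(19/23) = -1 → non-residue.
Total quadratic residues among the 6: 2.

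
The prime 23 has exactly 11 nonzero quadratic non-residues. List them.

5 7 10 11 14 15 17 19 20 21 22

Square k = 1,…,11 (k and 23−k give the same square):
1²=1, 2²=4, 3²=9, 4²=16, 5²≡2, 6²≡13, 7²≡3, 8²≡18, 9²≡12, 10²≡8, 11²≡6 (mod 23).
The residues are {1, 2, 3, 4, 6, 8, 9, 12, 13, 16, 18}; the non-residues are the remaining 11 nonzero classes.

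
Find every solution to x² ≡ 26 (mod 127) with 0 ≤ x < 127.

Since 127 ≡ 3 (mod 4), a square root of 26 is 26^((127+1)/4) = 26^32 mod 127.
Repeated squaring: 26^2≡41, 26^4≡30, 26^8≡11, 26^16≡121, 26^32≡36 (mod 127).
26^32 = 26^(32) ≡ 36 (mod 127).
Check: 36² = 1296 ≡ 26 (mod 127). The two roots are 36 and 91.

36, 91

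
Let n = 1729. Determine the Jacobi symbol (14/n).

0

Pull out 2: since 1729 ≡ 1 (mod 8), (2/1729) = +1.
Reciprocity: 7 ≡ 3 and 1729 ≡ 1 (mod 4), so (7/1729) = +(1729/7).
Reduce top mod 7: now compute (0/7).
Top reduces to 0: gcd > 1, so the symbol is 0.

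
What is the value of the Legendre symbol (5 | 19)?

1

Reciprocity: 5 ≡ 1 and 19 ≡ 3 (mod 4), so (5/19) = +(19/5).
Reduce top mod 5: now compute (4/5).
Pull out 2^2: since 5 ≡ 5 (mod 8), (2/5) = -1, so (2/5)^2 = +1.
Reached (1/5) = 1. Collecting the sign flips along the way, the symbol is +1.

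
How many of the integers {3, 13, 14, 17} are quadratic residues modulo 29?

1

(3/29) = -1 → non-residue.
(13/29) = +1 → QR.
(14/29) = -1 → non-residue.
(17/29) = -1 → non-residue.
Total quadratic residues among the 4: 1.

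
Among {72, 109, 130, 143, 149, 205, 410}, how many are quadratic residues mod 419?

2

(72/419) = -1 → non-residue.
(109/419) = -1 → non-residue.
(130/419) = -1 → non-residue.
(143/419) = -1 → non-residue.
(149/419) = +1 → QR.
(205/419) = +1 → QR.
(410/419) = -1 → non-residue.
Total quadratic residues among the 7: 2.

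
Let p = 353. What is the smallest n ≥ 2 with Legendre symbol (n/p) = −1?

(2/353) = +1, so 2 is a residue.
(3/353) = −1, so 3 is the smallest positive non-residue mod 353.

3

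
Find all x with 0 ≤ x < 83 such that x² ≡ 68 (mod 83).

20, 63

Since 83 ≡ 3 (mod 4), a square root of 68 is 68^((83+1)/4) = 68^21 mod 83.
Repeated squaring: 68^2≡59, 68^4≡78, 68^8≡25, 68^16≡44 (mod 83).
68^21 = 68^(16+4+1) ≡ 63 (mod 83).
Check: 63² = 3969 ≡ 68 (mod 83). The two roots are 20 and 63.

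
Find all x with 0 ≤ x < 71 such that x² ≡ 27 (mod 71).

Since 71 ≡ 3 (mod 4), a square root of 27 is 27^((71+1)/4) = 27^18 mod 71.
Repeated squaring: 27^2≡19, 27^4≡6, 27^8≡36, 27^16≡18 (mod 71).
27^18 = 27^(16+2) ≡ 58 (mod 71).
Check: 58² = 3364 ≡ 27 (mod 71). The two roots are 13 and 58.

13, 58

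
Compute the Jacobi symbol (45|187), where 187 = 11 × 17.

Reciprocity: 45 ≡ 1 and 187 ≡ 3 (mod 4), so (45/187) = +(187/45).
Reduce top mod 45: now compute (7/45).
Reciprocity: 7 ≡ 3 and 45 ≡ 1 (mod 4), so (7/45) = +(45/7).
Reduce top mod 7: now compute (3/7).
Reciprocity: 3 ≡ 3 and 7 ≡ 3 (mod 4), so (3/7) = −(7/3).
Reduce top mod 3: now compute (1/3).
Reached (1/3) = 1. Collecting the sign flips along the way, the symbol is -1.

-1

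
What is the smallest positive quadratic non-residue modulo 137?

3

(2/137) = +1, so 2 is a residue.
(3/137) = −1, so 3 is the smallest positive non-residue mod 137.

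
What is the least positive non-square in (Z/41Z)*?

3

(2/41) = +1, so 2 is a residue.
(3/41) = −1, so 3 is the smallest positive non-residue mod 41.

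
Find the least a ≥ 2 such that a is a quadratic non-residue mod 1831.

(2/1831) = +1, so 2 is a residue.
(3/1831) = −1, so 3 is the smallest positive non-residue mod 1831.

3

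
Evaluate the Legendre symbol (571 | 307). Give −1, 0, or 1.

1

First reduce: 571 ≡ 264 (mod 307).
Pull out 2^3: since 307 ≡ 3 (mod 8), (2/307) = -1, so (2/307)^3 = -1.
Reciprocity: 33 ≡ 1 and 307 ≡ 3 (mod 4), so (33/307) = +(307/33).
Reduce top mod 33: now compute (10/33).
Pull out 2: since 33 ≡ 1 (mod 8), (2/33) = +1.
Reciprocity: 5 ≡ 1 and 33 ≡ 1 (mod 4), so (5/33) = +(33/5).
Reduce top mod 5: now compute (3/5).
Reciprocity: 3 ≡ 3 and 5 ≡ 1 (mod 4), so (3/5) = +(5/3).
Reduce top mod 3: now compute (2/3).
Pull out 2: since 3 ≡ 3 (mod 8), (2/3) = -1.
Reached (1/3) = 1. Collecting the sign flips along the way, the symbol is +1.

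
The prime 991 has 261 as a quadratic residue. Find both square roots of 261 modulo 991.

Since 991 ≡ 3 (mod 4), a square root of 261 is 261^((991+1)/4) = 261^248 mod 991.
Repeated squaring: 261^2≡733, 261^4≡167, 261^8≡141, 261^16≡61, 261^32≡748, 261^64≡580, 261^128≡451 (mod 991).
261^248 = 261^(128+64+32+16+8) ≡ 65 (mod 991).
Check: 65² = 4225 ≡ 261 (mod 991). The two roots are 65 and 926.

65, 926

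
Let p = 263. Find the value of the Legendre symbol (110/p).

Euler's criterion: (110/263) ≡ 110^131 (mod 263).
110^2 ≡ 2 (mod 263)
110^4 ≡ 4 (mod 263)
110^8 ≡ 16 (mod 263)
110^16 ≡ 256 (mod 263)
110^32 ≡ 49 (mod 263)
110^64 ≡ 34 (mod 263)
110^128 ≡ 104 (mod 263)
110^131 = 110^(128+2+1) ≡ 262 (mod 263).
Result is 262 ≡ −1, so (110/263) = −1.

-1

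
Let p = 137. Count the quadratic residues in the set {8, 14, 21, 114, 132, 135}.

3

(8/137) = +1 → QR.
(14/137) = +1 → QR.
(21/137) = -1 → non-residue.
(114/137) = -1 → non-residue.
(132/137) = -1 → non-residue.
(135/137) = +1 → QR.
Total quadratic residues among the 6: 3.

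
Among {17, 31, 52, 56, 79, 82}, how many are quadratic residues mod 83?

2

(17/83) = +1 → QR.
(31/83) = +1 → QR.
(52/83) = -1 → non-residue.
(56/83) = -1 → non-residue.
(79/83) = -1 → non-residue.
(82/83) = -1 → non-residue.
Total quadratic residues among the 6: 2.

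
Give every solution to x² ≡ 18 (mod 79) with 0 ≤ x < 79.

27, 52

Since 79 ≡ 3 (mod 4), a square root of 18 is 18^((79+1)/4) = 18^20 mod 79.
Repeated squaring: 18^2≡8, 18^4≡64, 18^8≡67, 18^16≡65 (mod 79).
18^20 = 18^(16+4) ≡ 52 (mod 79).
Check: 52² = 2704 ≡ 18 (mod 79). The two roots are 27 and 52.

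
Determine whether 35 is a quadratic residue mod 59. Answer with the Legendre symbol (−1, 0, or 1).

1

Reciprocity: 35 ≡ 3 and 59 ≡ 3 (mod 4), so (35/59) = −(59/35).
Reduce top mod 35: now compute (24/35).
Pull out 2^3: since 35 ≡ 3 (mod 8), (2/35) = -1, so (2/35)^3 = -1.
Reciprocity: 3 ≡ 3 and 35 ≡ 3 (mod 4), so (3/35) = −(35/3).
Reduce top mod 3: now compute (2/3).
Pull out 2: since 3 ≡ 3 (mod 8), (2/3) = -1.
Reached (1/3) = 1. Collecting the sign flips along the way, the symbol is +1.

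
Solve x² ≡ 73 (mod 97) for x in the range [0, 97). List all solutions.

97 ≡ 1 (mod 4), so we find a root by search.
Trying successive values, 48² = 2304 ≡ 73 (mod 97). The other root is 97 − 48 = 49.

48, 49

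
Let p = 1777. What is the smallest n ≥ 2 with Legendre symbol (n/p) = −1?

5

(2/1777) = +1, so 2 is a residue.
(3/1777) = +1, so 3 is a residue.
(4/1777) = +1, so 4 is a residue.
(5/1777) = −1, so 5 is the smallest positive non-residue mod 1777.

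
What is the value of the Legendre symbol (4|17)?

1

Pull out 2^2: since 17 ≡ 1 (mod 8), (2/17) = +1, so (2/17)^2 = +1.
Reached (1/17) = 1. Collecting the sign flips along the way, the symbol is +1.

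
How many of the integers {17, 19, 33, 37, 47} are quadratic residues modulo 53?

(17/53) = +1 → QR.
(19/53) = -1 → non-residue.
(33/53) = -1 → non-residue.
(37/53) = +1 → QR.
(47/53) = +1 → QR.
Total quadratic residues among the 5: 3.

3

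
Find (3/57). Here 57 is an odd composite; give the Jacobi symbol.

Reciprocity: 3 ≡ 3 and 57 ≡ 1 (mod 4), so (3/57) = +(57/3).
Reduce top mod 3: now compute (0/3).
Top reduces to 0: gcd > 1, so the symbol is 0.

0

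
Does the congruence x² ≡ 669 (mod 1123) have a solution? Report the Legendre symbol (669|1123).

Reciprocity: 669 ≡ 1 and 1123 ≡ 3 (mod 4), so (669/1123) = +(1123/669).
Reduce top mod 669: now compute (454/669).
Pull out 2: since 669 ≡ 5 (mod 8), (2/669) = -1.
Reciprocity: 227 ≡ 3 and 669 ≡ 1 (mod 4), so (227/669) = +(669/227).
Reduce top mod 227: now compute (215/227).
Reciprocity: 215 ≡ 3 and 227 ≡ 3 (mod 4), so (215/227) = −(227/215).
Reduce top mod 215: now compute (12/215).
Pull out 2^2: since 215 ≡ 7 (mod 8), (2/215) = +1, so (2/215)^2 = +1.
Reciprocity: 3 ≡ 3 and 215 ≡ 3 (mod 4), so (3/215) = −(215/3).
Reduce top mod 3: now compute (2/3).
Pull out 2: since 3 ≡ 3 (mod 8), (2/3) = -1.
Reached (1/3) = 1. Collecting the sign flips along the way, the symbol is +1.

1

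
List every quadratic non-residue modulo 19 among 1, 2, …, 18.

Square k = 1,…,9 (k and 19−k give the same square):
1²=1, 2²=4, 3²=9, 4²=16, 5²≡6, 6²≡17, 7²≡11, 8²≡7, 9²≡5 (mod 19).
The residues are {1, 4, 5, 6, 7, 9, 11, 16, 17}; the non-residues are the remaining 9 nonzero classes.

2, 3, 8, 10, 12, 13, 14, 15, 18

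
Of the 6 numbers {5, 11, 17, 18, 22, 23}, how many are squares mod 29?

3

(5/29) = +1 → QR.
(11/29) = -1 → non-residue.
(17/29) = -1 → non-residue.
(18/29) = -1 → non-residue.
(22/29) = +1 → QR.
(23/29) = +1 → QR.
Total quadratic residues among the 6: 3.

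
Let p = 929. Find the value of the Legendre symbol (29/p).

Reciprocity: 29 ≡ 1 and 929 ≡ 1 (mod 4), so (29/929) = +(929/29).
Reduce top mod 29: now compute (1/29).
Reached (1/29) = 1. Collecting the sign flips along the way, the symbol is +1.

1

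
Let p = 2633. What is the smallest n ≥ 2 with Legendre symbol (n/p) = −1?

(2/2633) = +1, so 2 is a residue.
(3/2633) = −1, so 3 is the smallest positive non-residue mod 2633.

3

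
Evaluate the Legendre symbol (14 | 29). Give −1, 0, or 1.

-1

Pull out 2: since 29 ≡ 5 (mod 8), (2/29) = -1.
Reciprocity: 7 ≡ 3 and 29 ≡ 1 (mod 4), so (7/29) = +(29/7).
Reduce top mod 7: now compute (1/7).
Reached (1/7) = 1. Collecting the sign flips along the way, the symbol is -1.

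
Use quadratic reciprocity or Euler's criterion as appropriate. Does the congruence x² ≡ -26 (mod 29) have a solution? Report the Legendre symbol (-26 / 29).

-1

Euler's criterion: (-26/29) ≡ 3^14 (mod 29).
3^2 ≡ 9 (mod 29)
3^4 ≡ 23 (mod 29)
3^8 ≡ 7 (mod 29)
3^14 = 3^(8+4+2) ≡ 28 (mod 29).
Result is 28 ≡ −1, so (-26/29) = −1.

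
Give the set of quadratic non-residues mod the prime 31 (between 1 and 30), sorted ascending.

3,6,11,12,13,15,17,21,22,23,24,26,27,29,30

Square k = 1,…,15 (k and 31−k give the same square):
1²=1, 2²=4, 3²=9, 4²=16, 5²=25, 6²≡5, 7²≡18, 8²≡2, 9²≡19, 10²≡7, 11²≡28, 12²≡20, 13²≡14, 14²≡10, 15²≡8 (mod 31).
The residues are {1, 2, 4, 5, 7, 8, 9, 10, 14, 16, 18, 19, 20, 25, 28}; the non-residues are the remaining 15 nonzero classes.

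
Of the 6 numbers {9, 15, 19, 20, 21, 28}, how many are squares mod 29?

3

(9/29) = +1 → QR.
(15/29) = -1 → non-residue.
(19/29) = -1 → non-residue.
(20/29) = +1 → QR.
(21/29) = -1 → non-residue.
(28/29) = +1 → QR.
Total quadratic residues among the 6: 3.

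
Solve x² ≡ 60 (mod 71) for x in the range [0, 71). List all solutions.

29, 42

Since 71 ≡ 3 (mod 4), a square root of 60 is 60^((71+1)/4) = 60^18 mod 71.
Repeated squaring: 60^2≡50, 60^4≡15, 60^8≡12, 60^16≡2 (mod 71).
60^18 = 60^(16+2) ≡ 29 (mod 71).
Check: 29² = 841 ≡ 60 (mod 71). The two roots are 29 and 42.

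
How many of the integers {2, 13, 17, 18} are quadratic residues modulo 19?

(2/19) = -1 → non-residue.
(13/19) = -1 → non-residue.
(17/19) = +1 → QR.
(18/19) = -1 → non-residue.
Total quadratic residues among the 4: 1.

1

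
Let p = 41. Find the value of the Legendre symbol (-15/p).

First reduce: -15 ≡ 26 (mod 41).
Pull out 2: since 41 ≡ 1 (mod 8), (2/41) = +1.
Reciprocity: 13 ≡ 1 and 41 ≡ 1 (mod 4), so (13/41) = +(41/13).
Reduce top mod 13: now compute (2/13).
Pull out 2: since 13 ≡ 5 (mod 8), (2/13) = -1.
Reached (1/13) = 1. Collecting the sign flips along the way, the symbol is -1.

-1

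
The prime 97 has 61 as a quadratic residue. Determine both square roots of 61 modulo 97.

97 ≡ 1 (mod 4), so we find a root by search.
Trying successive values, 35² = 1225 ≡ 61 (mod 97). The other root is 97 − 35 = 62.

35, 62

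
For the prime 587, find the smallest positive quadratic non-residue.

2

(2/587) = −1, so 2 is the smallest positive non-residue mod 587.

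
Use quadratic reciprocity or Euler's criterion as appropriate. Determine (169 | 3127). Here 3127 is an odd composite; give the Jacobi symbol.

1

Reciprocity: 169 ≡ 1 and 3127 ≡ 3 (mod 4), so (169/3127) = +(3127/169).
Reduce top mod 169: now compute (85/169).
Reciprocity: 85 ≡ 1 and 169 ≡ 1 (mod 4), so (85/169) = +(169/85).
Reduce top mod 85: now compute (84/85).
Pull out 2^2: since 85 ≡ 5 (mod 8), (2/85) = -1, so (2/85)^2 = +1.
Reciprocity: 21 ≡ 1 and 85 ≡ 1 (mod 4), so (21/85) = +(85/21).
Reduce top mod 21: now compute (1/21).
Reached (1/21) = 1. Collecting the sign flips along the way, the symbol is +1.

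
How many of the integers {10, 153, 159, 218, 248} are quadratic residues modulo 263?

(10/263) = -1 → non-residue.
(153/263) = +1 → QR.
(159/263) = -1 → non-residue.
(218/263) = +1 → QR.
(248/263) = +1 → QR.
Total quadratic residues among the 5: 3.

3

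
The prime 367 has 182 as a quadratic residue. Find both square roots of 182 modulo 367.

174, 193

Since 367 ≡ 3 (mod 4), a square root of 182 is 182^((367+1)/4) = 182^92 mod 367.
Repeated squaring: 182^2≡94, 182^4≡28, 182^8≡50, 182^16≡298, 182^32≡357, 182^64≡100 (mod 367).
182^92 = 182^(64+16+8+4) ≡ 174 (mod 367).
Check: 174² = 30276 ≡ 182 (mod 367). The two roots are 174 and 193.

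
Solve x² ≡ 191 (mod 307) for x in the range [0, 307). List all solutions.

Since 307 ≡ 3 (mod 4), a square root of 191 is 191^((307+1)/4) = 191^77 mod 307.
Repeated squaring: 191^2≡255, 191^4≡248, 191^8≡104, 191^16≡71, 191^32≡129, 191^64≡63 (mod 307).
191^77 = 191^(64+8+4+1) ≡ 240 (mod 307).
Check: 240² = 57600 ≡ 191 (mod 307). The two roots are 67 and 240.

67, 240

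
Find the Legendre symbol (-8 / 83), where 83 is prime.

First reduce: -8 ≡ 75 (mod 83).
Reciprocity: 75 ≡ 3 and 83 ≡ 3 (mod 4), so (75/83) = −(83/75).
Reduce top mod 75: now compute (8/75).
Pull out 2^3: since 75 ≡ 3 (mod 8), (2/75) = -1, so (2/75)^3 = -1.
Reached (1/75) = 1. Collecting the sign flips along the way, the symbol is +1.

1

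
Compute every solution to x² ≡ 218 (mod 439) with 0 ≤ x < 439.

Since 439 ≡ 3 (mod 4), a square root of 218 is 218^((439+1)/4) = 218^110 mod 439.
Repeated squaring: 218^2≡112, 218^4≡252, 218^8≡288, 218^16≡412, 218^32≡290, 218^64≡251 (mod 439).
218^110 = 218^(64+32+8+4+2) ≡ 130 (mod 439).
Check: 130² = 16900 ≡ 218 (mod 439). The two roots are 130 and 309.

130, 309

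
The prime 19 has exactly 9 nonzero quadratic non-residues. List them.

Square k = 1,…,9 (k and 19−k give the same square):
1²=1, 2²=4, 3²=9, 4²=16, 5²≡6, 6²≡17, 7²≡11, 8²≡7, 9²≡5 (mod 19).
The residues are {1, 4, 5, 6, 7, 9, 11, 16, 17}; the non-residues are the remaining 9 nonzero classes.

2, 3, 8, 10, 12, 13, 14, 15, 18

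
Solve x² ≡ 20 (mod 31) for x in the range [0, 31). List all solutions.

12, 19

Since 31 ≡ 3 (mod 4), a square root of 20 is 20^((31+1)/4) = 20^8 mod 31.
Repeated squaring: 20^2≡28, 20^4≡9, 20^8≡19 (mod 31).
20^8 = 20^(8) ≡ 19 (mod 31).
Check: 19² = 361 ≡ 20 (mod 31). The two roots are 12 and 19.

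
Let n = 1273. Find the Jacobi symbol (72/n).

1

Pull out 2^3: since 1273 ≡ 1 (mod 8), (2/1273) = +1, so (2/1273)^3 = +1.
Reciprocity: 9 ≡ 1 and 1273 ≡ 1 (mod 4), so (9/1273) = +(1273/9).
Reduce top mod 9: now compute (4/9).
Pull out 2^2: since 9 ≡ 1 (mod 8), (2/9) = +1, so (2/9)^2 = +1.
Reached (1/9) = 1. Collecting the sign flips along the way, the symbol is +1.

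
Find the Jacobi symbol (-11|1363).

First reduce: -11 ≡ 1352 (mod 1363).
Pull out 2^3: since 1363 ≡ 3 (mod 8), (2/1363) = -1, so (2/1363)^3 = -1.
Reciprocity: 169 ≡ 1 and 1363 ≡ 3 (mod 4), so (169/1363) = +(1363/169).
Reduce top mod 169: now compute (11/169).
Reciprocity: 11 ≡ 3 and 169 ≡ 1 (mod 4), so (11/169) = +(169/11).
Reduce top mod 11: now compute (4/11).
Pull out 2^2: since 11 ≡ 3 (mod 8), (2/11) = -1, so (2/11)^2 = +1.
Reached (1/11) = 1. Collecting the sign flips along the way, the symbol is -1.

-1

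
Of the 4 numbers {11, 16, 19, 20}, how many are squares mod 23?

1

(11/23) = -1 → non-residue.
(16/23) = +1 → QR.
(19/23) = -1 → non-residue.
(20/23) = -1 → non-residue.
Total quadratic residues among the 4: 1.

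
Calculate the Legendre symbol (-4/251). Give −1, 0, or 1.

First reduce: -4 ≡ 247 (mod 251).
Reciprocity: 247 ≡ 3 and 251 ≡ 3 (mod 4), so (247/251) = −(251/247).
Reduce top mod 247: now compute (4/247).
Pull out 2^2: since 247 ≡ 7 (mod 8), (2/247) = +1, so (2/247)^2 = +1.
Reached (1/247) = 1. Collecting the sign flips along the way, the symbol is -1.

-1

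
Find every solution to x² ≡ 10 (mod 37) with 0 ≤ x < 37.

37 ≡ 1 (mod 4), so we find a root by search.
Trying successive values, 11² = 121 ≡ 10 (mod 37). The other root is 37 − 11 = 26.

11, 26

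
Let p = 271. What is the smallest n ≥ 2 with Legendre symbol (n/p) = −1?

(2/271) = +1, so 2 is a residue.
(3/271) = −1, so 3 is the smallest positive non-residue mod 271.

3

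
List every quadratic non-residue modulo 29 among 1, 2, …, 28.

Square k = 1,…,14 (k and 29−k give the same square):
1²=1, 2²=4, 3²=9, 4²=16, 5²=25, 6²≡7, 7²≡20, 8²≡6, 9²≡23, 10²≡13, 11²≡5, 12²≡28, 13²≡24, 14²≡22 (mod 29).
The residues are {1, 4, 5, 6, 7, 9, 13, 16, 20, 22, 23, 24, 25, 28}; the non-residues are the remaining 14 nonzero classes.

2 3 8 10 11 12 14 15 17 18 19 21 26 27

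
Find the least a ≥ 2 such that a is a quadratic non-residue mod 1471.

3

(2/1471) = +1, so 2 is a residue.
(3/1471) = −1, so 3 is the smallest positive non-residue mod 1471.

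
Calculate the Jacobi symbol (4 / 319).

1

Pull out 2^2: since 319 ≡ 7 (mod 8), (2/319) = +1, so (2/319)^2 = +1.
Reached (1/319) = 1. Collecting the sign flips along the way, the symbol is +1.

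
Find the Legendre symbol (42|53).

1

Pull out 2: since 53 ≡ 5 (mod 8), (2/53) = -1.
Reciprocity: 21 ≡ 1 and 53 ≡ 1 (mod 4), so (21/53) = +(53/21).
Reduce top mod 21: now compute (11/21).
Reciprocity: 11 ≡ 3 and 21 ≡ 1 (mod 4), so (11/21) = +(21/11).
Reduce top mod 11: now compute (10/11).
Pull out 2: since 11 ≡ 3 (mod 8), (2/11) = -1.
Reciprocity: 5 ≡ 1 and 11 ≡ 3 (mod 4), so (5/11) = +(11/5).
Reduce top mod 5: now compute (1/5).
Reached (1/5) = 1. Collecting the sign flips along the way, the symbol is +1.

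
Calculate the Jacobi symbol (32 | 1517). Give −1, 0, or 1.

-1

Pull out 2^5: since 1517 ≡ 5 (mod 8), (2/1517) = -1, so (2/1517)^5 = -1.
Reached (1/1517) = 1. Collecting the sign flips along the way, the symbol is -1.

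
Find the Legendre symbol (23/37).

-1

Euler's criterion: (23/37) ≡ 23^18 (mod 37).
23^2 ≡ 11 (mod 37)
23^4 ≡ 10 (mod 37)
23^8 ≡ 26 (mod 37)
23^16 ≡ 10 (mod 37)
23^18 = 23^(16+2) ≡ 36 (mod 37).
Result is 36 ≡ −1, so (23/37) = −1.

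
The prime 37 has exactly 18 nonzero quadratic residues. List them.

Square k = 1,…,18 (k and 37−k give the same square):
1²=1, 2²=4, 3²=9, 4²=16, 5²=25, 6²=36, 7²≡12, 8²≡27, 9²≡7, 10²≡26, 11²≡10, 12²≡33, 13²≡21, 14²≡11, 15²≡3, 16²≡34, 17²≡30, 18²≡28 (mod 37).
So the quadratic residues mod 37 are {1, 3, 4, 7, 9, 10, 11, 12, 16, 21, 25, 26, 27, 28, 30, 33, 34, 36}.

1,3,4,7,9,10,11,12,16,21,25,26,27,28,30,33,34,36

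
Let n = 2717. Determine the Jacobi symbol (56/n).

Pull out 2^3: since 2717 ≡ 5 (mod 8), (2/2717) = -1, so (2/2717)^3 = -1.
Reciprocity: 7 ≡ 3 and 2717 ≡ 1 (mod 4), so (7/2717) = +(2717/7).
Reduce top mod 7: now compute (1/7).
Reached (1/7) = 1. Collecting the sign flips along the way, the symbol is -1.

-1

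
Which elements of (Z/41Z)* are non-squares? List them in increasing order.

3 6 7 11 12 13 14 15 17 19 22 24 26 27 28 29 30 34 35 38

Square k = 1,…,20 (k and 41−k give the same square):
1²=1, 2²=4, 3²=9, 4²=16, 5²=25, 6²=36, 7²≡8, 8²≡23, 9²≡40, 10²≡18, 11²≡39, 12²≡21, 13²≡5, 14²≡32, 15²≡20, 16²≡10, 17²≡2, 18²≡37, 19²≡33, 20²≡31 (mod 41).
The residues are {1, 2, 4, 5, 8, 9, 10, 16, 18, 20, 21, 23, 25, 31, 32, 33, 36, 37, 39, 40}; the non-residues are the remaining 20 nonzero classes.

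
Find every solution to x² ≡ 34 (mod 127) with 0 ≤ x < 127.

62, 65

Since 127 ≡ 3 (mod 4), a square root of 34 is 34^((127+1)/4) = 34^32 mod 127.
Repeated squaring: 34^2≡13, 34^4≡42, 34^8≡113, 34^16≡69, 34^32≡62 (mod 127).
34^32 = 34^(32) ≡ 62 (mod 127).
Check: 62² = 3844 ≡ 34 (mod 127). The two roots are 62 and 65.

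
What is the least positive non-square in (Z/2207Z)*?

5

(2/2207) = +1, so 2 is a residue.
(3/2207) = +1, so 3 is a residue.
(4/2207) = +1, so 4 is a residue.
(5/2207) = −1, so 5 is the smallest positive non-residue mod 2207.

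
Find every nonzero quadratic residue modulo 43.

1 4 6 9 10 11 13 14 15 16 17 21 23 24 25 31 35 36 38 40 41

Square k = 1,…,21 (k and 43−k give the same square):
1²=1, 2²=4, 3²=9, 4²=16, 5²=25, 6²=36, 7²≡6, 8²≡21, 9²≡38, 10²≡14, 11²≡35, 12²≡15, 13²≡40, 14²≡24, 15²≡10, 16²≡41, 17²≡31, 18²≡23, 19²≡17, 20²≡13, 21²≡11 (mod 43).
So the quadratic residues mod 43 are {1, 4, 6, 9, 10, 11, 13, 14, 15, 16, 17, 21, 23, 24, 25, 31, 35, 36, 38, 40, 41}.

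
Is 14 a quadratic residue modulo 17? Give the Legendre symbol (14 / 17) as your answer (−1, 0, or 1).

Pull out 2: since 17 ≡ 1 (mod 8), (2/17) = +1.
Reciprocity: 7 ≡ 3 and 17 ≡ 1 (mod 4), so (7/17) = +(17/7).
Reduce top mod 7: now compute (3/7).
Reciprocity: 3 ≡ 3 and 7 ≡ 3 (mod 4), so (3/7) = −(7/3).
Reduce top mod 3: now compute (1/3).
Reached (1/3) = 1. Collecting the sign flips along the way, the symbol is -1.

-1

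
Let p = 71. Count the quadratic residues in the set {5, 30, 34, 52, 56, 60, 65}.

3

(5/71) = +1 → QR.
(30/71) = +1 → QR.
(34/71) = -1 → non-residue.
(52/71) = -1 → non-residue.
(56/71) = -1 → non-residue.
(60/71) = +1 → QR.
(65/71) = -1 → non-residue.
Total quadratic residues among the 7: 3.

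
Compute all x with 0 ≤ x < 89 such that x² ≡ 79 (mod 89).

41, 48

89 ≡ 1 (mod 4), so we find a root by search.
Trying successive values, 41² = 1681 ≡ 79 (mod 89). The other root is 89 − 41 = 48.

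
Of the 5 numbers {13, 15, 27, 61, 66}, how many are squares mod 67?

1

(13/67) = -1 → non-residue.
(15/67) = +1 → QR.
(27/67) = -1 → non-residue.
(61/67) = -1 → non-residue.
(66/67) = -1 → non-residue.
Total quadratic residues among the 5: 1.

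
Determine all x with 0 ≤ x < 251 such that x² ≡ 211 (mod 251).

Since 251 ≡ 3 (mod 4), a square root of 211 is 211^((251+1)/4) = 211^63 mod 251.
Repeated squaring: 211^2≡94, 211^4≡51, 211^8≡91, 211^16≡249, 211^32≡4 (mod 251).
211^63 = 211^(32+16+8+4+2+1) ≡ 100 (mod 251).
Check: 100² = 10000 ≡ 211 (mod 251). The two roots are 100 and 151.

100, 151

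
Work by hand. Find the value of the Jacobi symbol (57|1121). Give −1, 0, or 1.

Reciprocity: 57 ≡ 1 and 1121 ≡ 1 (mod 4), so (57/1121) = +(1121/57).
Reduce top mod 57: now compute (38/57).
Pull out 2: since 57 ≡ 1 (mod 8), (2/57) = +1.
Reciprocity: 19 ≡ 3 and 57 ≡ 1 (mod 4), so (19/57) = +(57/19).
Reduce top mod 19: now compute (0/19).
Top reduces to 0: gcd > 1, so the symbol is 0.

0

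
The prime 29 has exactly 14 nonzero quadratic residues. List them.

Square k = 1,…,14 (k and 29−k give the same square):
1²=1, 2²=4, 3²=9, 4²=16, 5²=25, 6²≡7, 7²≡20, 8²≡6, 9²≡23, 10²≡13, 11²≡5, 12²≡28, 13²≡24, 14²≡22 (mod 29).
So the quadratic residues mod 29 are {1, 4, 5, 6, 7, 9, 13, 16, 20, 22, 23, 24, 25, 28}.

1,4,5,6,7,9,13,16,20,22,23,24,25,28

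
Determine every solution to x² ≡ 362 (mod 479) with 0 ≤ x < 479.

29, 450

Since 479 ≡ 3 (mod 4), a square root of 362 is 362^((479+1)/4) = 362^120 mod 479.
Repeated squaring: 362^2≡277, 362^4≡89, 362^8≡257, 362^16≡426, 362^32≡414, 362^64≡393 (mod 479).
362^120 = 362^(64+32+16+8) ≡ 450 (mod 479).
Check: 450² = 202500 ≡ 362 (mod 479). The two roots are 29 and 450.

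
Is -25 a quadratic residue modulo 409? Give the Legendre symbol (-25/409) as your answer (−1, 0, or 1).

First reduce: -25 ≡ 384 (mod 409).
Pull out 2^7: since 409 ≡ 1 (mod 8), (2/409) = +1, so (2/409)^7 = +1.
Reciprocity: 3 ≡ 3 and 409 ≡ 1 (mod 4), so (3/409) = +(409/3).
Reduce top mod 3: now compute (1/3).
Reached (1/3) = 1. Collecting the sign flips along the way, the symbol is +1.

1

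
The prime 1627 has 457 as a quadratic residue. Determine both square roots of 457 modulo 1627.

Since 1627 ≡ 3 (mod 4), a square root of 457 is 457^((1627+1)/4) = 457^407 mod 1627.
Repeated squaring: 457^2≡593, 457^4≡217, 457^8≡1533, 457^16≡701, 457^32≡47, 457^64≡582, 457^128≡308, 457^256≡498 (mod 1627).
457^407 = 457^(256+128+16+4+2+1) ≡ 975 (mod 1627).
Check: 975² = 950625 ≡ 457 (mod 1627). The two roots are 652 and 975.

652, 975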